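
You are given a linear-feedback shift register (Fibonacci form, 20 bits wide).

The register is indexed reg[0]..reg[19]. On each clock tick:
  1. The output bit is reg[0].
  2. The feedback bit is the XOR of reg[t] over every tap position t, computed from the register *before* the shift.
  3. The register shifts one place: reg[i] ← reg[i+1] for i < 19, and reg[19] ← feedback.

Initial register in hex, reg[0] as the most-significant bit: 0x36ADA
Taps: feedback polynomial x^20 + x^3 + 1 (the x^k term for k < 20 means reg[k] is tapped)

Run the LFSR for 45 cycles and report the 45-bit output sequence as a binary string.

001101101010110110101000001111000000111010011

k : reg_k → out_k, fb_k
0: 00110110101011011010 → 0, fb=1
1: 01101101010110110101 → 0, fb=0
2: 11011010101101101010 → 1, fb=0
3: 10110101011011010100 → 1, fb=0
4: 01101010110110101000 → 0, fb=0
5: 11010101101101010000 → 1, fb=0
6: 10101011011010100000 → 1, fb=1
7: 01010110110101000001 → 0, fb=1
8: 10101101101010000011 → 1, fb=1
9: 01011011010100000111 → 0, fb=1
10: 10110110101000001111 → 1, fb=0
11: 01101101010000011110 → 0, fb=0
12: 11011010100000111100 → 1, fb=0
13: 10110101000001111000 → 1, fb=0
14: 01101010000011110000 → 0, fb=0
15: 11010100000111100000 → 1, fb=0
16: 10101000001111000000 → 1, fb=1
17: 01010000011110000001 → 0, fb=1
18: 10100000111100000011 → 1, fb=1
19: 01000001111000000111 → 0, fb=0
20: 10000011110000001110 → 1, fb=1
21: 00000111100000011101 → 0, fb=0
22: 00001111000000111010 → 0, fb=0
23: 00011110000001110100 → 0, fb=1
24: 00111100000011101001 → 0, fb=1
25: 01111000000111010011 → 0, fb=1
26: 11110000001110100111 → 1, fb=0
27: 11100000011101001110 → 1, fb=1
28: 11000000111010011101 → 1, fb=1
29: 10000001110100111011 → 1, fb=1
30: 00000011101001110111 → 0, fb=0
31: 00000111010011101110 → 0, fb=0
32: 00001110100111011100 → 0, fb=0
33: 00011101001110111000 → 0, fb=1
34: 00111010011101110001 → 0, fb=1
35: 01110100111011100011 → 0, fb=1
36: 11101001110111000111 → 1, fb=1
37: 11010011101110001111 → 1, fb=0
38: 10100111011100011110 → 1, fb=1
39: 01001110111000111101 → 0, fb=0
40: 10011101110001111010 → 1, fb=0
41: 00111011100011110100 → 0, fb=1
42: 01110111000111101001 → 0, fb=1
43: 11101110001111010011 → 1, fb=1
44: 11011100011110100111 → 1, fb=0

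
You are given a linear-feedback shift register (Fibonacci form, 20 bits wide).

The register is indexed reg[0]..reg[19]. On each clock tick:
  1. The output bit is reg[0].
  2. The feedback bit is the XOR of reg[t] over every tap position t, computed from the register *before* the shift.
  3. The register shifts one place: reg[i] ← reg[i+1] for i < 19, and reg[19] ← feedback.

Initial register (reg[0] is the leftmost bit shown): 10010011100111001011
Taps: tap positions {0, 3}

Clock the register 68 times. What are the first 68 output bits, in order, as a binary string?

10010011100111001011000011110111100100110111010010110000100011010001

step | reg (before) | out | fb
   0 | 10010011100111001011 | 1 | 0
   1 | 00100111001110010110 | 0 | 0
   2 | 01001110011100101100 | 0 | 0
   3 | 10011100111001011000 | 1 | 0
   4 | 00111001110010110000 | 0 | 1
   5 | 01110011100101100001 | 0 | 1
   6 | 11100111001011000011 | 1 | 1
   7 | 11001110010110000111 | 1 | 1
   8 | 10011100101100001111 | 1 | 0
   9 | 00111001011000011110 | 0 | 1
  10 | 01110010110000111101 | 0 | 1
  11 | 11100101100001111011 | 1 | 1
  12 | 11001011000011110111 | 1 | 1
  13 | 10010110000111101111 | 1 | 0
  14 | 00101100001111011110 | 0 | 0
  15 | 01011000011110111100 | 0 | 1
  16 | 10110000111101111001 | 1 | 0
  17 | 01100001111011110010 | 0 | 0
  18 | 11000011110111100100 | 1 | 1
  19 | 10000111101111001001 | 1 | 1
  20 | 00001111011110010011 | 0 | 0
  21 | 00011110111100100110 | 0 | 1
  22 | 00111101111001001101 | 0 | 1
  23 | 01111011110010011011 | 0 | 1
  24 | 11110111100100110111 | 1 | 0
  25 | 11101111001001101110 | 1 | 1
  26 | 11011110010011011101 | 1 | 0
  27 | 10111100100110111010 | 1 | 0
  28 | 01111001001101110100 | 0 | 1
  29 | 11110010011011101001 | 1 | 0
  30 | 11100100110111010010 | 1 | 1
  31 | 11001001101110100101 | 1 | 1
  32 | 10010011011101001011 | 1 | 0
  33 | 00100110111010010110 | 0 | 0
  34 | 01001101110100101100 | 0 | 0
  35 | 10011011101001011000 | 1 | 0
  36 | 00110111010010110000 | 0 | 1
  37 | 01101110100101100001 | 0 | 0
  38 | 11011101001011000010 | 1 | 0
  39 | 10111010010110000100 | 1 | 0
  40 | 01110100101100001000 | 0 | 1
  41 | 11101001011000010001 | 1 | 1
  42 | 11010010110000100011 | 1 | 0
  43 | 10100101100001000110 | 1 | 1
  44 | 01001011000010001101 | 0 | 0
  45 | 10010110000100011010 | 1 | 0
  46 | 00101100001000110100 | 0 | 0
  47 | 01011000010001101000 | 0 | 1
  48 | 10110000100011010001 | 1 | 0
  49 | 01100001000110100010 | 0 | 0
  50 | 11000010001101000100 | 1 | 1
  51 | 10000100011010001001 | 1 | 1
  52 | 00001000110100010011 | 0 | 0
  53 | 00010001101000100110 | 0 | 1
  54 | 00100011010001001101 | 0 | 0
  55 | 01000110100010011010 | 0 | 0
  56 | 10001101000100110100 | 1 | 1
  57 | 00011010001001101001 | 0 | 1
  58 | 00110100010011010011 | 0 | 1
  59 | 01101000100110100111 | 0 | 0
  60 | 11010001001101001110 | 1 | 0
  61 | 10100010011010011100 | 1 | 1
  62 | 01000100110100111001 | 0 | 0
  63 | 10001001101001110010 | 1 | 1
  64 | 00010011010011100101 | 0 | 1
  65 | 00100110100111001011 | 0 | 0
  66 | 01001101001110010110 | 0 | 0
  67 | 10011010011100101100 | 1 | 0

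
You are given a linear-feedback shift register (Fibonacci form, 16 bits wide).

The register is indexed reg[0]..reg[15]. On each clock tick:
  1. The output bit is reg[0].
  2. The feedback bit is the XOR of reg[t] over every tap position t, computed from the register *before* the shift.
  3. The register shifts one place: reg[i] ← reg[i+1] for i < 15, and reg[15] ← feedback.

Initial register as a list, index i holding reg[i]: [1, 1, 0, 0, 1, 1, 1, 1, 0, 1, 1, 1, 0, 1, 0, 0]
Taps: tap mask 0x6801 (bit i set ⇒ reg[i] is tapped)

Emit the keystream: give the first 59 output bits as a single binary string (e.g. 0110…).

11001111011101001100000100011001011110110111000011010011010

tick  register→output (feedback)
  0  1100111101110100→1 (1)
  1  1001111011101001→1 (1)
  2  0011110111010011→0 (0)
  3  0111101110100110→0 (0)
  4  1111011101001100→1 (0)
  5  1110111010011000→1 (0)
  6  1101110100110000→1 (0)
  7  1011101001100000→1 (1)
  8  0111010011000001→0 (0)
  9  1110100110000010→1 (0)
 10  1101001100000100→1 (0)
 11  1010011000001000→1 (1)
 12  0100110000010001→0 (1)
 13  1001100000100011→1 (0)
 14  0011000001000110→0 (0)
 15  0110000010001100→0 (1)
 16  1100000100011001→1 (0)
 17  1000001000110010→1 (1)
 18  0000010001100101→0 (1)
 19  0000100011001011→0 (1)
 20  0001000110010111→0 (1)
 21  0010001100101111→0 (0)
 22  0100011001011110→0 (1)
 23  1000110010111101→1 (1)
 24  0001100101111011→0 (0)
 25  0011001011110110→0 (1)
 26  0110010111101101→0 (1)
 27  1100101111011011→1 (1)
 28  1001011110110111→1 (0)
 29  0010111101101110→0 (0)
 30  0101111011011100→0 (0)
 31  1011110110111000→1 (0)
 32  0111101101110000→0 (1)
 33  1111011011100001→1 (1)
 34  1110110111000011→1 (0)
 35  1101101110000110→1 (1)
 36  1011011100001101→1 (0)
 37  0110111000011010→0 (0)
 38  1101110000110100→1 (1)
 39  1011100001101001→1 (1)
 40  0111000011010011→0 (0)
 41  1110000110100110→1 (1)
 42  1100001101001101→1 (0)
 43  1000011010011010→1 (1)
 44  0000110100110101→0 (0)
 45  0001101001101010→0 (1)
 46  0011010011010101→0 (0)
 47  0110100110101010→0 (1)
 48  1101001101010101→1 (1)
 49  1010011010101011→1 (0)
 50  0100110101010110→0 (1)
 51  1001101010101101→1 (0)
 52  0011010101011010→0 (0)
 53  0110101010110100→0 (0)
 54  1101010101101000→1 (1)
 55  1010101011010001→1 (0)
 56  0101010110100010→0 (1)
 57  1010101101000101→1 (0)
 58  0101011010001010→0 (1)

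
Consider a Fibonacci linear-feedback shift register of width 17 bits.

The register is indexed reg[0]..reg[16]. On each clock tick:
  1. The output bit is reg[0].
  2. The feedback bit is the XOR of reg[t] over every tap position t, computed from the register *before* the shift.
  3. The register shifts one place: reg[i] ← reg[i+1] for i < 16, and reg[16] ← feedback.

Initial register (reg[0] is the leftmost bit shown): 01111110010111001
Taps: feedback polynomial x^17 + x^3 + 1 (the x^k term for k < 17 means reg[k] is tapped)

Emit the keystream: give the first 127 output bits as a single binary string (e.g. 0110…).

0111111001011100110001100101110101111010010110110101010001000000111110110010001110010001000111111000110011110001111101011011111

step | reg (before) | out | fb
   0 | 01111110010111001 | 0 | 1
   1 | 11111100101110011 | 1 | 0
   2 | 11111001011100110 | 1 | 0
   3 | 11110010111001100 | 1 | 0
   4 | 11100101110011000 | 1 | 1
   5 | 11001011100110001 | 1 | 1
   6 | 10010111001100011 | 1 | 0
   7 | 00101110011000110 | 0 | 0
   8 | 01011100110001100 | 0 | 1
   9 | 10111001100011001 | 1 | 0
  10 | 01110011000110010 | 0 | 1
  11 | 11100110001100101 | 1 | 1
  12 | 11001100011001011 | 1 | 1
  13 | 10011000110010111 | 1 | 0
  14 | 00110001100101110 | 0 | 1
  15 | 01100011001011101 | 0 | 0
  16 | 11000110010111010 | 1 | 1
  17 | 10001100101110101 | 1 | 1
  18 | 00011001011101011 | 0 | 1
  19 | 00110010111010111 | 0 | 1
  20 | 01100101110101111 | 0 | 0
  21 | 11001011101011110 | 1 | 1
  22 | 10010111010111101 | 1 | 0
  23 | 00101110101111010 | 0 | 0
  24 | 01011101011110100 | 0 | 1
  25 | 10111010111101001 | 1 | 0
  26 | 01110101111010010 | 0 | 1
  27 | 11101011110100101 | 1 | 1
  28 | 11010111101001011 | 1 | 0
  29 | 10101111010010110 | 1 | 1
  30 | 01011110100101101 | 0 | 1
  31 | 10111101001011011 | 1 | 0
  32 | 01111010010110110 | 0 | 1
  33 | 11110100101101101 | 1 | 0
  34 | 11101001011011010 | 1 | 1
  35 | 11010010110110101 | 1 | 0
  36 | 10100101101101010 | 1 | 1
  37 | 01001011011010101 | 0 | 0
  38 | 10010110110101010 | 1 | 0
  39 | 00101101101010100 | 0 | 0
  40 | 01011011010101000 | 0 | 1
  41 | 10110110101010001 | 1 | 0
  42 | 01101101010100010 | 0 | 0
  43 | 11011010101000100 | 1 | 0
  44 | 10110101010001000 | 1 | 0
  45 | 01101010100010000 | 0 | 0
  46 | 11010101000100000 | 1 | 0
  47 | 10101010001000000 | 1 | 1
  48 | 01010100010000001 | 0 | 1
  49 | 10101000100000011 | 1 | 1
  50 | 01010001000000111 | 0 | 1
  51 | 10100010000001111 | 1 | 1
  52 | 01000100000011111 | 0 | 0
  53 | 10001000000111110 | 1 | 1
  54 | 00010000001111101 | 0 | 1
  55 | 00100000011111011 | 0 | 0
  56 | 01000000111110110 | 0 | 0
  57 | 10000001111101100 | 1 | 1
  58 | 00000011111011001 | 0 | 0
  59 | 00000111110110010 | 0 | 0
  60 | 00001111101100100 | 0 | 0
  61 | 00011111011001000 | 0 | 1
  62 | 00111110110010001 | 0 | 1
  63 | 01111101100100011 | 0 | 1
  64 | 11111011001000111 | 1 | 0
  65 | 11110110010001110 | 1 | 0
  66 | 11101100100011100 | 1 | 1
  67 | 11011001000111001 | 1 | 0
  68 | 10110010001110010 | 1 | 0
  69 | 01100100011100100 | 0 | 0
  70 | 11001000111001000 | 1 | 1
  71 | 10010001110010001 | 1 | 0
  72 | 00100011100100010 | 0 | 0
  73 | 01000111001000100 | 0 | 0
  74 | 10001110010001000 | 1 | 1
  75 | 00011100100010001 | 0 | 1
  76 | 00111001000100011 | 0 | 1
  77 | 01110010001000111 | 0 | 1
  78 | 11100100010001111 | 1 | 1
  79 | 11001000100011111 | 1 | 1
  80 | 10010001000111111 | 1 | 0
  81 | 00100010001111110 | 0 | 0
  82 | 01000100011111100 | 0 | 0
  83 | 10001000111111000 | 1 | 1
  84 | 00010001111110001 | 0 | 1
  85 | 00100011111100011 | 0 | 0
  86 | 01000111111000110 | 0 | 0
  87 | 10001111110001100 | 1 | 1
  88 | 00011111100011001 | 0 | 1
  89 | 00111111000110011 | 0 | 1
  90 | 01111110001100111 | 0 | 1
  91 | 11111100011001111 | 1 | 0
  92 | 11111000110011110 | 1 | 0
  93 | 11110001100111100 | 1 | 0
  94 | 11100011001111000 | 1 | 1
  95 | 11000110011110001 | 1 | 1
  96 | 10001100111100011 | 1 | 1
  97 | 00011001111000111 | 0 | 1
  98 | 00110011110001111 | 0 | 1
  99 | 01100111100011111 | 0 | 0
 100 | 11001111000111110 | 1 | 1
 101 | 10011110001111101 | 1 | 0
 102 | 00111100011111010 | 0 | 1
 103 | 01111000111110101 | 0 | 1
 104 | 11110001111101011 | 1 | 0
 105 | 11100011111010110 | 1 | 1
 106 | 11000111110101101 | 1 | 1
 107 | 10001111101011011 | 1 | 1
 108 | 00011111010110111 | 0 | 1
 109 | 00111110101101111 | 0 | 1
 110 | 01111101011011111 | 0 | 1
 111 | 11111010110111111 | 1 | 0
 112 | 11110101101111110 | 1 | 0
 113 | 11101011011111100 | 1 | 1
 114 | 11010110111111001 | 1 | 0
 115 | 10101101111110010 | 1 | 1
 116 | 01011011111100101 | 0 | 1
 117 | 10110111111001011 | 1 | 0
 118 | 01101111110010110 | 0 | 0
 119 | 11011111100101100 | 1 | 0
 120 | 10111111001011000 | 1 | 0
 121 | 01111110010110000 | 0 | 1
 122 | 11111100101100001 | 1 | 0
 123 | 11111001011000010 | 1 | 0
 124 | 11110010110000100 | 1 | 0
 125 | 11100101100001000 | 1 | 1
 126 | 11001011000010001 | 1 | 1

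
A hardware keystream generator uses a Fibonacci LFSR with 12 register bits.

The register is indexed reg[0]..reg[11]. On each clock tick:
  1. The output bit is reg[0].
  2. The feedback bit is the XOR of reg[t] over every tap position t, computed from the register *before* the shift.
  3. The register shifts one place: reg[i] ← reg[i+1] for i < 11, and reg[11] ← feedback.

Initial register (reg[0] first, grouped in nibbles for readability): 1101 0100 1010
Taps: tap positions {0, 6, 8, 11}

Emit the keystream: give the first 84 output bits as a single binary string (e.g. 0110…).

110101001010011011010111100011010001011010111111101101000100101101101010110111111100

tick  register→output (feedback)
  0  110101001010→1 (0)
  1  101010010100→1 (1)
  2  010100101001→0 (1)
  3  101001010011→1 (0)
  4  010010100110→0 (1)
  5  100101001101→1 (1)
  6  001010011011→0 (0)
  7  010100110110→0 (1)
  8  101001101101→1 (0)
  9  010011011010→0 (1)
 10  100110110101→1 (1)
 11  001101101011→0 (1)
 12  011011010111→0 (1)
 13  110110101111→1 (0)
 14  101101011110→1 (0)
 15  011010111100→0 (0)
 16  110101111000→1 (1)
 17  101011110001→1 (1)
 18  010111100011→0 (0)
 19  101111000110→1 (1)
 20  011110001101→0 (0)
 21  111100011010→1 (0)
 22  111000110100→1 (0)
 23  110001101000→1 (1)
 24  100011010001→1 (0)
 25  000110100010→0 (1)
 26  001101000101→0 (1)
 27  011010001011→0 (0)
 28  110100010110→1 (1)
 29  101000101101→1 (0)
 30  010001011010→0 (1)
 31  100010110101→1 (1)
 32  000101101011→0 (1)
 33  001011010111→0 (1)
 34  010110101111→0 (1)
 35  101101011111→1 (1)
 36  011010111111→0 (1)
 37  110101111111→1 (0)
 38  101011111110→1 (1)
 39  010111111101→0 (1)
 40  101111111011→1 (0)
 41  011111110110→0 (1)
 42  111111101101→1 (0)
 43  111111011010→1 (0)
 44  111110110100→1 (0)
 45  111101101000→1 (1)
 46  111011010001→1 (0)
 47  110110100010→1 (0)
 48  101101000100→1 (1)
 49  011010001001→0 (0)
 50  110100010010→1 (1)
 51  101000100101→1 (1)
 52  010001001011→0 (0)
 53  100010010110→1 (1)
 54  000100101101→0 (1)
 55  001001011011→0 (0)
 56  010010110110→0 (1)
 57  100101101101→1 (0)
 58  001011011010→0 (1)
 59  010110110101→0 (0)
 60  101101101010→1 (1)
 61  011011010101→0 (1)
 62  110110101011→1 (0)
 63  101101010110→1 (1)
 64  011010101101→0 (1)
 65  110101011011→1 (1)
 66  101010110111→1 (1)
 67  010101101111→0 (1)
 68  101011011111→1 (1)
 69  010110111111→0 (1)
 70  101101111111→1 (0)
 71  011011111110→0 (0)
 72  110111111100→1 (1)
 73  101111111001→1 (0)
 74  011111110010→0 (1)
 75  111111100101→1 (1)
 76  111111001011→1 (1)
 77  111110010111→1 (0)
 78  111100101110→1 (1)
 79  111001011101→1 (1)
 80  110010111011→1 (0)
 81  100101110110→1 (0)
 82  001011101100→0 (0)
 83  010111011000→0 (1)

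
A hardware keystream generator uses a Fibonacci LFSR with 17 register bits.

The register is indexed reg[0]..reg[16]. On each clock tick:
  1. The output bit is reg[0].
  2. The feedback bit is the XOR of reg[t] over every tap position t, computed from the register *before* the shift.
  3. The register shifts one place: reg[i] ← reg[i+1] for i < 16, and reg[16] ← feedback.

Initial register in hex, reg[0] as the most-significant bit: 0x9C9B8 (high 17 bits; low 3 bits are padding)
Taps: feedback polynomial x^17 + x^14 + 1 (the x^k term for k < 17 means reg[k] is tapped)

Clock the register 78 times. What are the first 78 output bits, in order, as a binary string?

100111001001101110111001011000011110000010100100011111111010011011100011101001

step | reg (before) | out | fb
   0 | 10011100100110111 | 1 | 0
   1 | 00111001001101110 | 0 | 1
   2 | 01110010011011101 | 0 | 1
   3 | 11100100110111011 | 1 | 1
   4 | 11001001101110111 | 1 | 0
   5 | 10010011011101110 | 1 | 0
   6 | 00100110111011100 | 0 | 1
   7 | 01001101110111001 | 0 | 0
   8 | 10011011101110010 | 1 | 1
   9 | 00110111011100101 | 0 | 1
  10 | 01101110111001011 | 0 | 0
  11 | 11011101110010110 | 1 | 0
  12 | 10111011100101100 | 1 | 0
  13 | 01110111001011000 | 0 | 0
  14 | 11101110010110000 | 1 | 1
  15 | 11011100101100001 | 1 | 1
  16 | 10111001011000011 | 1 | 1
  17 | 01110010110000111 | 0 | 1
  18 | 11100101100001111 | 1 | 0
  19 | 11001011000011110 | 1 | 0
  20 | 10010110000111100 | 1 | 0
  21 | 00101100001111000 | 0 | 0
  22 | 01011000011110000 | 0 | 0
  23 | 10110000111100000 | 1 | 1
  24 | 01100001111000001 | 0 | 0
  25 | 11000011110000010 | 1 | 1
  26 | 10000111100000101 | 1 | 0
  27 | 00001111000001010 | 0 | 0
  28 | 00011110000010100 | 0 | 1
  29 | 00111100000101001 | 0 | 0
  30 | 01111000001010010 | 0 | 0
  31 | 11110000010100100 | 1 | 0
  32 | 11100000101001000 | 1 | 1
  33 | 11000001010010001 | 1 | 1
  34 | 10000010100100011 | 1 | 1
  35 | 00000101001000111 | 0 | 1
  36 | 00001010010001111 | 0 | 1
  37 | 00010100100011111 | 0 | 1
  38 | 00101001000111111 | 0 | 1
  39 | 01010010001111111 | 0 | 1
  40 | 10100100011111111 | 1 | 0
  41 | 01001000111111110 | 0 | 1
  42 | 10010001111111101 | 1 | 0
  43 | 00100011111111010 | 0 | 0
  44 | 01000111111110100 | 0 | 1
  45 | 10001111111101001 | 1 | 1
  46 | 00011111111010011 | 0 | 0
  47 | 00111111110100110 | 0 | 1
  48 | 01111111101001101 | 0 | 1
  49 | 11111111010011011 | 1 | 1
  50 | 11111110100110111 | 1 | 0
  51 | 11111101001101110 | 1 | 0
  52 | 11111010011011100 | 1 | 0
  53 | 11110100110111000 | 1 | 1
  54 | 11101001101110001 | 1 | 1
  55 | 11010011011100011 | 1 | 1
  56 | 10100110111000111 | 1 | 0
  57 | 01001101110001110 | 0 | 1
  58 | 10011011100011101 | 1 | 0
  59 | 00110111000111010 | 0 | 0
  60 | 01101110001110100 | 0 | 1
  61 | 11011100011101001 | 1 | 1
  62 | 10111000111010011 | 1 | 1
  63 | 01110001110100111 | 0 | 1
  64 | 11100011101001111 | 1 | 0
  65 | 11000111010011110 | 1 | 0
  66 | 10001110100111100 | 1 | 0
  67 | 00011101001111000 | 0 | 0
  68 | 00111010011110000 | 0 | 0
  69 | 01110100111100000 | 0 | 0
  70 | 11101001111000000 | 1 | 1
  71 | 11010011110000001 | 1 | 1
  72 | 10100111100000011 | 1 | 1
  73 | 01001111000000111 | 0 | 1
  74 | 10011110000001111 | 1 | 0
  75 | 00111100000011110 | 0 | 1
  76 | 01111000000111101 | 0 | 1
  77 | 11110000001111011 | 1 | 1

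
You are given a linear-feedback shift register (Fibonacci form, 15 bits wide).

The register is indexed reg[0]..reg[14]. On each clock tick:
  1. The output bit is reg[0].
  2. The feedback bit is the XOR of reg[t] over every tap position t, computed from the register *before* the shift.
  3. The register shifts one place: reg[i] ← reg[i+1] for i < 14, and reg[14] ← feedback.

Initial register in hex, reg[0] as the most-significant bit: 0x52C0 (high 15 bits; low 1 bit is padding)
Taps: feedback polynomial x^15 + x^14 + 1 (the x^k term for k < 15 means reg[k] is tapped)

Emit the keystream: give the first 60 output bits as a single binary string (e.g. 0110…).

k : reg_k → out_k, fb_k
0: 010100101100000 → 0, fb=0
1: 101001011000000 → 1, fb=1
2: 010010110000001 → 0, fb=1
3: 100101100000011 → 1, fb=0
4: 001011000000110 → 0, fb=0
5: 010110000001100 → 0, fb=0
6: 101100000011000 → 1, fb=1
7: 011000000110001 → 0, fb=1
8: 110000001100011 → 1, fb=0
9: 100000011000110 → 1, fb=1
10: 000000110001101 → 0, fb=1
11: 000001100011011 → 0, fb=1
12: 000011000110111 → 0, fb=1
13: 000110001101111 → 0, fb=1
14: 001100011011111 → 0, fb=1
15: 011000110111111 → 0, fb=1
16: 110001101111111 → 1, fb=0
17: 100011011111110 → 1, fb=1
18: 000110111111101 → 0, fb=1
19: 001101111111011 → 0, fb=1
20: 011011111110111 → 0, fb=1
21: 110111111101111 → 1, fb=0
22: 101111111011110 → 1, fb=1
23: 011111110111101 → 0, fb=1
24: 111111101111011 → 1, fb=0
25: 111111011110110 → 1, fb=1
26: 111110111101101 → 1, fb=0
27: 111101111011010 → 1, fb=1
28: 111011110110101 → 1, fb=0
29: 110111101101010 → 1, fb=1
30: 101111011010101 → 1, fb=0
31: 011110110101010 → 0, fb=0
32: 111101101010100 → 1, fb=1
33: 111011010101001 → 1, fb=0
34: 110110101010010 → 1, fb=1
35: 101101010100101 → 1, fb=0
36: 011010101001010 → 0, fb=0
37: 110101010010100 → 1, fb=1
38: 101010100101001 → 1, fb=0
39: 010101001010010 → 0, fb=0
40: 101010010100100 → 1, fb=1
41: 010100101001001 → 0, fb=1
42: 101001010010011 → 1, fb=0
43: 010010100100110 → 0, fb=0
44: 100101001001100 → 1, fb=1
45: 001010010011001 → 0, fb=1
46: 010100100110011 → 0, fb=1
47: 101001001100111 → 1, fb=0
48: 010010011001110 → 0, fb=0
49: 100100110011100 → 1, fb=1
50: 001001100111001 → 0, fb=1
51: 010011001110011 → 0, fb=1
52: 100110011100111 → 1, fb=0
53: 001100111001110 → 0, fb=0
54: 011001110011100 → 0, fb=0
55: 110011100111000 → 1, fb=1
56: 100111001110001 → 1, fb=0
57: 001110011100010 → 0, fb=0
58: 011100111000100 → 0, fb=0
59: 111001110001000 → 1, fb=1

010100101100000011000110111111101111011010101001010010011001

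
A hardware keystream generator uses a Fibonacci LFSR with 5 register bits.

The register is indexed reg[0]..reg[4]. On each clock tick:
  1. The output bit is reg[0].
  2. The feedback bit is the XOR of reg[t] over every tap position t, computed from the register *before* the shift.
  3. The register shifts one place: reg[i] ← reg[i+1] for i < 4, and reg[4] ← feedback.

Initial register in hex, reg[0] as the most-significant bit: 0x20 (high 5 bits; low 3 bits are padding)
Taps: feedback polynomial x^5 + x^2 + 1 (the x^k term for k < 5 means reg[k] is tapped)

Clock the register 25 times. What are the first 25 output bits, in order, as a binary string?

tick  register→output (feedback)
  0  00100→0 (1)
  1  01001→0 (0)
  2  10010→1 (1)
  3  00101→0 (1)
  4  01011→0 (0)
  5  10110→1 (0)
  6  01100→0 (1)
  7  11001→1 (1)
  8  10011→1 (1)
  9  00111→0 (1)
 10  01111→0 (1)
 11  11111→1 (0)
 12  11110→1 (0)
 13  11100→1 (0)
 14  11000→1 (1)
 15  10001→1 (1)
 16  00011→0 (0)
 17  00110→0 (1)
 18  01101→0 (1)
 19  11011→1 (1)
 20  10111→1 (0)
 21  01110→0 (1)
 22  11101→1 (0)
 23  11010→1 (1)
 24  10101→1 (0)

0010010110011111000110111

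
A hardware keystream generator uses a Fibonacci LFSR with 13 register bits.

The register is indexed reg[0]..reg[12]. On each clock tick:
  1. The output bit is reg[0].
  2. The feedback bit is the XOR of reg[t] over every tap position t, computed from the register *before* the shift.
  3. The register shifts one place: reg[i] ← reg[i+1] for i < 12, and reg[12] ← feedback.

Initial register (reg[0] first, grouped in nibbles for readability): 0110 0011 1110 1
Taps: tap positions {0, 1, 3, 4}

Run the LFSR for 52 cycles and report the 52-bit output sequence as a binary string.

step | reg (before) | out | fb
   0 | 0110001111101 | 0 | 1
   1 | 1100011111011 | 1 | 0
   2 | 1000111110110 | 1 | 0
   3 | 0001111101100 | 0 | 0
   4 | 0011111011000 | 0 | 0
   5 | 0111110110000 | 0 | 1
   6 | 1111101100001 | 1 | 0
   7 | 1111011000010 | 1 | 1
   8 | 1110110000101 | 1 | 1
   9 | 1101100001011 | 1 | 0
  10 | 1011000010110 | 1 | 0
  11 | 0110000101100 | 0 | 1
  12 | 1100001011001 | 1 | 0
  13 | 1000010110010 | 1 | 1
  14 | 0000101100101 | 0 | 1
  15 | 0001011001011 | 0 | 1
  16 | 0010110010111 | 0 | 1
  17 | 0101100101111 | 0 | 1
  18 | 1011001011111 | 1 | 0
  19 | 0110010111110 | 0 | 1
  20 | 1100101111101 | 1 | 1
  21 | 1001011111011 | 1 | 0
  22 | 0010111110110 | 0 | 1
  23 | 0101111101101 | 0 | 1
  24 | 1011111011011 | 1 | 1
  25 | 0111110110111 | 0 | 1
  26 | 1111101101111 | 1 | 0
  27 | 1111011011110 | 1 | 1
  28 | 1110110111101 | 1 | 1
  29 | 1101101111011 | 1 | 0
  30 | 1011011110110 | 1 | 0
  31 | 0110111101100 | 0 | 0
  32 | 1101111011000 | 1 | 0
  33 | 1011110110000 | 1 | 1
  34 | 0111101100001 | 0 | 1
  35 | 1111011000011 | 1 | 1
  36 | 1110110000111 | 1 | 1
  37 | 1101100001111 | 1 | 0
  38 | 1011000011110 | 1 | 0
  39 | 0110000111100 | 0 | 1
  40 | 1100001111001 | 1 | 0
  41 | 1000011110010 | 1 | 1
  42 | 0000111100101 | 0 | 1
  43 | 0001111001011 | 0 | 0
  44 | 0011110010110 | 0 | 0
  45 | 0111100101100 | 0 | 1
  46 | 1111001011001 | 1 | 1
  47 | 1110010110011 | 1 | 0
  48 | 1100101100110 | 1 | 1
  49 | 1001011001101 | 1 | 0
  50 | 0010110011010 | 0 | 1
  51 | 0101100110101 | 0 | 1

0110001111101100001011001011111011011110110000111100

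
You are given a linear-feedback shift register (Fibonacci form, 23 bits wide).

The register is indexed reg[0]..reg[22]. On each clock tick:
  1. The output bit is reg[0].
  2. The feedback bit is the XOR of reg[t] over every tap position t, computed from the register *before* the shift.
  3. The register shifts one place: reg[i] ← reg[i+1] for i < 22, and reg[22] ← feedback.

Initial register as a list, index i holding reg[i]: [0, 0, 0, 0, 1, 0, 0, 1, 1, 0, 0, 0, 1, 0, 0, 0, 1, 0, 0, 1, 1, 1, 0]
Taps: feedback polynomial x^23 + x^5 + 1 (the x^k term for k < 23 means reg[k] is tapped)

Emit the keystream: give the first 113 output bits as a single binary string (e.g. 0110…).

step | reg (before) | out | fb
   0 | 00001001100010001001110 | 0 | 0
   1 | 00010011000100010011100 | 0 | 0
   2 | 00100110001000100111000 | 0 | 1
   3 | 01001100010001001110001 | 0 | 1
   4 | 10011000100010011100011 | 1 | 1
   5 | 00110001000100111000111 | 0 | 0
   6 | 01100010001001110001110 | 0 | 0
   7 | 11000100010011100011100 | 1 | 0
   8 | 10001000100111000111000 | 1 | 1
   9 | 00010001001110001110001 | 0 | 0
  10 | 00100010011100011100010 | 0 | 0
  11 | 01000100111000111000100 | 0 | 1
  12 | 10001001110001110001001 | 1 | 1
  13 | 00010011100011100010011 | 0 | 0
  14 | 00100111000111000100110 | 0 | 1
  15 | 01001110001110001001101 | 0 | 1
  16 | 10011100011100010011011 | 1 | 0
  17 | 00111000111000100110110 | 0 | 0
  18 | 01110001110001001101100 | 0 | 0
  19 | 11100011100010011011000 | 1 | 1
  20 | 11000111000100110110001 | 1 | 0
  21 | 10001110001001101100010 | 1 | 0
  22 | 00011100010011011000100 | 0 | 1
  23 | 00111000100110110001001 | 0 | 0
  24 | 01110001001101100010010 | 0 | 0
  25 | 11100010011011000100100 | 1 | 1
  26 | 11000100110110001001001 | 1 | 0
  27 | 10001001101100010010010 | 1 | 1
  28 | 00010011011000100100101 | 0 | 0
  29 | 00100110110001001001010 | 0 | 1
  30 | 01001101100010010010101 | 0 | 1
  31 | 10011011000100100101011 | 1 | 1
  32 | 00110110001001001010111 | 0 | 1
  33 | 01101100010010010101111 | 0 | 1
  34 | 11011000100100101011111 | 1 | 1
  35 | 10110001001001010111111 | 1 | 1
  36 | 01100010010010101111111 | 0 | 0
  37 | 11000100100101011111110 | 1 | 0
  38 | 10001001001010111111100 | 1 | 1
  39 | 00010010010101111111001 | 0 | 0
  40 | 00100100101011111110010 | 0 | 1
  41 | 01001001010111111100101 | 0 | 0
  42 | 10010010101111111001010 | 1 | 1
  43 | 00100101011111110010101 | 0 | 1
  44 | 01001010111111100101011 | 0 | 0
  45 | 10010101111111001010110 | 1 | 0
  46 | 00101011111110010101100 | 0 | 0
  47 | 01010111111100101011000 | 0 | 1
  48 | 10101111111001010110001 | 1 | 0
  49 | 01011111110010101100010 | 0 | 1
  50 | 10111111100101011000101 | 1 | 0
  51 | 01111111001010110001010 | 0 | 1
  52 | 11111110010101100010101 | 1 | 0
  53 | 11111100101011000101010 | 1 | 0
  54 | 11111001010110001010100 | 1 | 1
  55 | 11110010101100010101001 | 1 | 1
  56 | 11100101011000101010011 | 1 | 0
  57 | 11001010110001010100110 | 1 | 1
  58 | 10010101100010101001101 | 1 | 0
  59 | 00101011000101010011010 | 0 | 0
  60 | 01010110001010100110100 | 0 | 1
  61 | 10101100010101001101001 | 1 | 0
  62 | 01011000101010011010010 | 0 | 0
  63 | 10110001010100110100100 | 1 | 1
  64 | 01100010101001101001001 | 0 | 0
  65 | 11000101010011010010010 | 1 | 0
  66 | 10001010100110100100100 | 1 | 1
  67 | 00010101001101001001001 | 0 | 1
  68 | 00101010011010010010011 | 0 | 0
  69 | 01010100110100100100110 | 0 | 1
  70 | 10101001101001001001101 | 1 | 1
  71 | 01010011010010010011011 | 0 | 0
  72 | 10100110100100100110110 | 1 | 0
  73 | 01001101001001001101100 | 0 | 1
  74 | 10011010010010011011001 | 1 | 1
  75 | 00110100100100110110011 | 0 | 1
  76 | 01101001001001101100111 | 0 | 0
  77 | 11010010010011011001110 | 1 | 1
  78 | 10100100100110110011101 | 1 | 0
  79 | 01001001001101100111010 | 0 | 0
  80 | 10010010011011001110100 | 1 | 1
  81 | 00100100110110011101001 | 0 | 1
  82 | 01001001101100111010011 | 0 | 0
  83 | 10010011011001110100110 | 1 | 1
  84 | 00100110110011101001101 | 0 | 1
  85 | 01001101100111010011011 | 0 | 1
  86 | 10011011001110100110111 | 1 | 1
  87 | 00110110011101001101111 | 0 | 1
  88 | 01101100111010011011111 | 0 | 1
  89 | 11011001110100110111111 | 1 | 1
  90 | 10110011101001101111111 | 1 | 1
  91 | 01100111010011011111111 | 0 | 1
  92 | 11001110100110111111111 | 1 | 0
  93 | 10011101001101111111110 | 1 | 0
  94 | 00111010011011111111100 | 0 | 0
  95 | 01110100110111111111000 | 0 | 1
  96 | 11101001101111111110001 | 1 | 1
  97 | 11010011011111111100011 | 1 | 1
  98 | 10100110111111111000111 | 1 | 0
  99 | 01001101111111110001110 | 0 | 1
 100 | 10011011111111100011101 | 1 | 1
 101 | 00110111111111000111011 | 0 | 1
 102 | 01101111111110001110111 | 0 | 1
 103 | 11011111111100011101111 | 1 | 0
 104 | 10111111111000111011110 | 1 | 0
 105 | 01111111110001110111100 | 0 | 1
 106 | 11111111100011101111001 | 1 | 0
 107 | 11111111000111011110010 | 1 | 0
 108 | 11111110001110111100100 | 1 | 0
 109 | 11111100011101111001000 | 1 | 0
 110 | 11111000111011110010000 | 1 | 1
 111 | 11110001110111100100001 | 1 | 1
 112 | 11100011101111001000011 | 1 | 1

00001001100010001001110001110001001101100010010010101111111001010110001010100110100100100110110011101001101111111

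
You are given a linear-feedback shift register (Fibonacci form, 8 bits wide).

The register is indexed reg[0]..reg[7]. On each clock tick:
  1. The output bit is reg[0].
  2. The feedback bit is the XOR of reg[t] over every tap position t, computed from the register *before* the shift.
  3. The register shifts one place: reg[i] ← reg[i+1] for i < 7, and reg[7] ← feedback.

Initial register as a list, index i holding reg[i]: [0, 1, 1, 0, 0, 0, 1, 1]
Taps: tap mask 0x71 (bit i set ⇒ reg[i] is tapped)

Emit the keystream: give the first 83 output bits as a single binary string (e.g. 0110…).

01100011110100001111111100100001010011111010101011100000110001010110011001011111101

step | reg (before) | out | fb
   0 | 01100011 | 0 | 1
   1 | 11000111 | 1 | 1
   2 | 10001111 | 1 | 0
   3 | 00011110 | 0 | 1
   4 | 00111101 | 0 | 0
   5 | 01111010 | 0 | 0
   6 | 11110100 | 1 | 0
   7 | 11101000 | 1 | 0
   8 | 11010000 | 1 | 1
   9 | 10100001 | 1 | 1
  10 | 01000011 | 0 | 1
  11 | 10000111 | 1 | 1
  12 | 00001111 | 0 | 1
  13 | 00011111 | 0 | 1
  14 | 00111111 | 0 | 1
  15 | 01111111 | 0 | 1
  16 | 11111111 | 1 | 0
  17 | 11111110 | 1 | 0
  18 | 11111100 | 1 | 1
  19 | 11111001 | 1 | 0
  20 | 11110010 | 1 | 0
  21 | 11100100 | 1 | 0
  22 | 11001000 | 1 | 0
  23 | 10010000 | 1 | 1
  24 | 00100001 | 0 | 0
  25 | 01000010 | 0 | 1
  26 | 10000101 | 1 | 0
  27 | 00001010 | 0 | 0
  28 | 00010100 | 0 | 1
  29 | 00101001 | 0 | 1
  30 | 01010011 | 0 | 1
  31 | 10100111 | 1 | 1
  32 | 01001111 | 0 | 1
  33 | 10011111 | 1 | 0
  34 | 00111110 | 0 | 1
  35 | 01111101 | 0 | 0
  36 | 11111010 | 1 | 1
  37 | 11110101 | 1 | 0
  38 | 11101010 | 1 | 1
  39 | 11010101 | 1 | 0
  40 | 10101010 | 1 | 1
  41 | 01010101 | 0 | 1
  42 | 10101011 | 1 | 1
  43 | 01010111 | 0 | 0
  44 | 10101110 | 1 | 0
  45 | 01011100 | 0 | 0
  46 | 10111000 | 1 | 0
  47 | 01110000 | 0 | 0
  48 | 11100000 | 1 | 1
  49 | 11000001 | 1 | 1
  50 | 10000011 | 1 | 0
  51 | 00000110 | 0 | 0
  52 | 00001100 | 0 | 0
  53 | 00011000 | 0 | 1
  54 | 00110001 | 0 | 0
  55 | 01100010 | 0 | 1
  56 | 11000101 | 1 | 0
  57 | 10001010 | 1 | 1
  58 | 00010101 | 0 | 1
  59 | 00101011 | 0 | 0
  60 | 01010110 | 0 | 0
  61 | 10101100 | 1 | 1
  62 | 01011001 | 0 | 1
  63 | 10110011 | 1 | 0
  64 | 01100110 | 0 | 0
  65 | 11001100 | 1 | 1
  66 | 10011001 | 1 | 0
  67 | 00110010 | 0 | 1
  68 | 01100101 | 0 | 1
  69 | 11001011 | 1 | 1
  70 | 10010111 | 1 | 1
  71 | 00101111 | 0 | 1
  72 | 01011111 | 0 | 1
  73 | 10111111 | 1 | 0
  74 | 01111110 | 0 | 1
  75 | 11111101 | 1 | 1
  76 | 11111011 | 1 | 1
  77 | 11110111 | 1 | 1
  78 | 11101111 | 1 | 0
  79 | 11011110 | 1 | 0
  80 | 10111100 | 1 | 1
  81 | 01111001 | 0 | 1
  82 | 11110011 | 1 | 0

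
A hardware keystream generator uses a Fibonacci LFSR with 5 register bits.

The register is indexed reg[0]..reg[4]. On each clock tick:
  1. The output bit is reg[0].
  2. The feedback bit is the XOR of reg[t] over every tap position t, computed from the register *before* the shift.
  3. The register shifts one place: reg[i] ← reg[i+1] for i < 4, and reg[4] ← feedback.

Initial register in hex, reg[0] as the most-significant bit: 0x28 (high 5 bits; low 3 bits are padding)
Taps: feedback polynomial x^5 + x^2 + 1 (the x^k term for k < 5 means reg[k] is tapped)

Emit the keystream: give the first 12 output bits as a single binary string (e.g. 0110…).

step | reg (before) | out | fb
   0 | 00101 | 0 | 1
   1 | 01011 | 0 | 0
   2 | 10110 | 1 | 0
   3 | 01100 | 0 | 1
   4 | 11001 | 1 | 1
   5 | 10011 | 1 | 1
   6 | 00111 | 0 | 1
   7 | 01111 | 0 | 1
   8 | 11111 | 1 | 0
   9 | 11110 | 1 | 0
  10 | 11100 | 1 | 0
  11 | 11000 | 1 | 1

001011001111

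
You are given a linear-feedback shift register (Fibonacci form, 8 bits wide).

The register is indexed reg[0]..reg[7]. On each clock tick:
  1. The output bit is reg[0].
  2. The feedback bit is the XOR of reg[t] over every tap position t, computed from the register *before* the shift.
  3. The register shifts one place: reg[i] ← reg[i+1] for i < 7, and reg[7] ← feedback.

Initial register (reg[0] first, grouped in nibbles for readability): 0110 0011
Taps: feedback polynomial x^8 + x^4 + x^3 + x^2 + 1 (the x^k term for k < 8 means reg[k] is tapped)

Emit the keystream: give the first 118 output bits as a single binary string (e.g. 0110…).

0110001111001110011000101101001000101001010100111011101100111101111110100110011010100011000001110101010111110010100001

tick  register→output (feedback)
  0  01100011→0 (1)
  1  11000111→1 (1)
  2  10001111→1 (0)
  3  00011110→0 (0)
  4  00111100→0 (1)
  5  01111001→0 (1)
  6  11110011→1 (1)
  7  11100111→1 (0)
  8  11001110→1 (0)
  9  10011100→1 (1)
 10  00111001→0 (1)
 11  01110011→0 (0)
 12  11100110→1 (0)
 13  11001100→1 (0)
 14  10011000→1 (1)
 15  00110001→0 (0)
 16  01100010→0 (1)
 17  11000101→1 (1)
 18  10001011→1 (0)
 19  00010110→0 (1)
 20  00101101→0 (0)
 21  01011010→0 (0)
 22  10110100→1 (1)
 23  01101001→0 (0)
 24  11010010→1 (0)
 25  10100100→1 (0)
 26  01001000→0 (1)
 27  10010001→1 (0)
 28  00100010→0 (1)
 29  01000101→0 (0)
 30  10001010→1 (0)
 31  00010100→0 (1)
 32  00101001→0 (0)
 33  01010010→0 (1)
 34  10100101→1 (0)
 35  01001010→0 (1)
 36  10010101→1 (0)
 37  00101010→0 (0)
 38  01010100→0 (1)
 39  10101001→1 (1)
 40  01010011→0 (1)
 41  10100111→1 (0)
 42  01001110→0 (1)
 43  10011101→1 (1)
 44  00111011→0 (1)
 45  01110111→0 (0)
 46  11101110→1 (1)
 47  11011101→1 (1)
 48  10111011→1 (0)
 49  01110110→0 (0)
 50  11101100→1 (1)
 51  11011001→1 (1)
 52  10110011→1 (1)
 53  01100111→0 (1)
 54  11001111→1 (0)
 55  10011110→1 (1)
 56  00111101→0 (1)
 57  01111011→0 (1)
 58  11110111→1 (1)
 59  11101111→1 (1)
 60  11011111→1 (1)
 61  10111111→1 (0)
 62  01111110→0 (1)
 63  11111101→1 (0)
 64  11111010→1 (0)
 65  11110100→1 (1)
 66  11101001→1 (1)
 67  11010011→1 (0)
 68  10100110→1 (0)
 69  01001100→0 (1)
 70  10011001→1 (1)
 71  00110011→0 (0)
 72  01100110→0 (1)
 73  11001101→1 (0)
 74  10011010→1 (1)
 75  00110101→0 (0)
 76  01101010→0 (0)
 77  11010100→1 (0)
 78  10101000→1 (1)
 79  01010001→0 (1)
 80  10100011→1 (0)
 81  01000110→0 (0)
 82  10001100→1 (0)
 83  00011000→0 (0)
 84  00110000→0 (0)
 85  01100000→0 (1)
 86  11000001→1 (1)
 87  10000011→1 (1)
 88  00000111→0 (0)
 89  00001110→0 (1)
 90  00011101→0 (0)
 91  00111010→0 (1)
 92  01110101→0 (0)
 93  11101010→1 (1)
 94  11010101→1 (0)
 95  10101010→1 (1)
 96  01010101→0 (1)
 97  10101011→1 (1)
 98  01010111→0 (1)
 99  10101111→1 (1)
100  01011111→0 (0)
101  10111110→1 (0)
102  01111100→0 (1)
103  11111001→1 (0)
104  11110010→1 (1)
105  11100101→1 (0)
106  11001010→1 (0)
107  10010100→1 (0)
108  00101000→0 (0)
109  01010000→0 (1)
110  10100001→1 (0)
111  01000010→0 (0)
112  10000100→1 (1)
113  00001001→0 (1)
114  00010011→0 (1)
115  00100111→0 (1)
116  01001111→0 (1)
117  10011111→1 (1)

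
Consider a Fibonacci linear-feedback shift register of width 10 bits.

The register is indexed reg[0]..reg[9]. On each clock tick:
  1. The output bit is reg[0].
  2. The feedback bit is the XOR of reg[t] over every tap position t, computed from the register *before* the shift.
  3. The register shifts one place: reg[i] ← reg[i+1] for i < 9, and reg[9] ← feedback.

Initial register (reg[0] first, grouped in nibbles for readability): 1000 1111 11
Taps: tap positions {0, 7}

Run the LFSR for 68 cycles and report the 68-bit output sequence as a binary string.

10001111110110001110101101010000110011011000001100000000110110110101

k : reg_k → out_k, fb_k
0: 1000111111 → 1, fb=0
1: 0001111110 → 0, fb=1
2: 0011111101 → 0, fb=1
3: 0111111011 → 0, fb=0
4: 1111110110 → 1, fb=0
5: 1111101100 → 1, fb=0
6: 1111011000 → 1, fb=1
7: 1110110001 → 1, fb=1
8: 1101100011 → 1, fb=1
9: 1011000111 → 1, fb=0
10: 0110001110 → 0, fb=1
11: 1100011101 → 1, fb=0
12: 1000111010 → 1, fb=1
13: 0001110101 → 0, fb=1
14: 0011101011 → 0, fb=0
15: 0111010110 → 0, fb=1
16: 1110101101 → 1, fb=0
17: 1101011010 → 1, fb=1
18: 1010110101 → 1, fb=0
19: 0101101010 → 0, fb=0
20: 1011010100 → 1, fb=0
21: 0110101000 → 0, fb=0
22: 1101010000 → 1, fb=1
23: 1010100001 → 1, fb=1
24: 0101000011 → 0, fb=0
25: 1010000110 → 1, fb=0
26: 0100001100 → 0, fb=1
27: 1000011001 → 1, fb=1
28: 0000110011 → 0, fb=0
29: 0001100110 → 0, fb=1
30: 0011001101 → 0, fb=1
31: 0110011011 → 0, fb=0
32: 1100110110 → 1, fb=0
33: 1001101100 → 1, fb=0
34: 0011011000 → 0, fb=0
35: 0110110000 → 0, fb=0
36: 1101100000 → 1, fb=1
37: 1011000001 → 1, fb=1
38: 0110000011 → 0, fb=0
39: 1100000110 → 1, fb=0
40: 1000001100 → 1, fb=0
41: 0000011000 → 0, fb=0
42: 0000110000 → 0, fb=0
43: 0001100000 → 0, fb=0
44: 0011000000 → 0, fb=0
45: 0110000000 → 0, fb=0
46: 1100000000 → 1, fb=1
47: 1000000001 → 1, fb=1
48: 0000000011 → 0, fb=0
49: 0000000110 → 0, fb=1
50: 0000001101 → 0, fb=1
51: 0000011011 → 0, fb=0
52: 0000110110 → 0, fb=1
53: 0001101101 → 0, fb=1
54: 0011011011 → 0, fb=0
55: 0110110110 → 0, fb=1
56: 1101101101 → 1, fb=0
57: 1011011010 → 1, fb=1
58: 0110110101 → 0, fb=1
59: 1101101011 → 1, fb=1
60: 1011010111 → 1, fb=0
61: 0110101110 → 0, fb=1
62: 1101011101 → 1, fb=0
63: 1010111010 → 1, fb=1
64: 0101110101 → 0, fb=1
65: 1011101011 → 1, fb=1
66: 0111010111 → 0, fb=1
67: 1110101111 → 1, fb=0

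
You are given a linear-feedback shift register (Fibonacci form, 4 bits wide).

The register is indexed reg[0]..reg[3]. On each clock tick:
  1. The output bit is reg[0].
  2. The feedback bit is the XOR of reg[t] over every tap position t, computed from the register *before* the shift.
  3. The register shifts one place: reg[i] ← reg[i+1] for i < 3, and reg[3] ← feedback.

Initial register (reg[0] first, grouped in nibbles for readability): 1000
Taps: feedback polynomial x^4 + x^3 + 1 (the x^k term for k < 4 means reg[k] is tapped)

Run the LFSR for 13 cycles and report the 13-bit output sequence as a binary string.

1000111101011

k : reg_k → out_k, fb_k
0: 1000 → 1, fb=1
1: 0001 → 0, fb=1
2: 0011 → 0, fb=1
3: 0111 → 0, fb=1
4: 1111 → 1, fb=0
5: 1110 → 1, fb=1
6: 1101 → 1, fb=0
7: 1010 → 1, fb=1
8: 0101 → 0, fb=1
9: 1011 → 1, fb=0
10: 0110 → 0, fb=0
11: 1100 → 1, fb=1
12: 1001 → 1, fb=0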